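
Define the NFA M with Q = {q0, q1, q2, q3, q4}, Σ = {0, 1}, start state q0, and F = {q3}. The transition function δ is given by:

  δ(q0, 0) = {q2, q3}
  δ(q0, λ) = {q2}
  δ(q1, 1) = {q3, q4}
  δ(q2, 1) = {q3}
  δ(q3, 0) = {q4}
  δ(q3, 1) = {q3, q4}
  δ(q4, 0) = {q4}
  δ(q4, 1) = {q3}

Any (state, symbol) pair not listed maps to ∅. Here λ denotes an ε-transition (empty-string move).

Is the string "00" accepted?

No

Start: ε-closure({q0}) = {q0, q2}.
Read '0': q0→{q2, q3}, q2→∅; now {q2, q3}.
Read '0': q2→∅, q3→{q4}; now {q4}.
The final set {q4} contains no accepting state.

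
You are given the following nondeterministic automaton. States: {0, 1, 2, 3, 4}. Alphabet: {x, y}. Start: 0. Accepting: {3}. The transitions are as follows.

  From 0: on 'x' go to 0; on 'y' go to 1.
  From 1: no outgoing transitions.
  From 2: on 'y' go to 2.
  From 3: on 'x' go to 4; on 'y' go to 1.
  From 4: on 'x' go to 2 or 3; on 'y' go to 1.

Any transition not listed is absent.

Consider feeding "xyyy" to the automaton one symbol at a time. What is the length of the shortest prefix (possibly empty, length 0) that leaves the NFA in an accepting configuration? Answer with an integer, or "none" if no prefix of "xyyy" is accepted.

none

Start in {0}.
Read 'x': 0→{0}; now {0}.
Read 'y': 0→{1}; now {1}.
Read 'y': 1→∅; now ∅.
The set is empty and remains empty for the remaining 1 symbol.
No reachable set along the way intersects F.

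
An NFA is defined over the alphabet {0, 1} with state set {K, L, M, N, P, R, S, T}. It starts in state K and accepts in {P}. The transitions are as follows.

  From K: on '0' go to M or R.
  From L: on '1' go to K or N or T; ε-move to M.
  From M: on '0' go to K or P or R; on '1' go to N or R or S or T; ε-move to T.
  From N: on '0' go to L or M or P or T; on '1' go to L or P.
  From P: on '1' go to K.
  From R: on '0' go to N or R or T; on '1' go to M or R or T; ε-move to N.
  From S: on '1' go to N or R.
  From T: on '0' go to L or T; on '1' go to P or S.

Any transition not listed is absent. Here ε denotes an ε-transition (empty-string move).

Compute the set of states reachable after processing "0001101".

{K, L, M, N, P, R, S, T}

Start in {K}.
Read '0': K→{M, R}; union {M, R}; ε-closure = {M, N, R, T}.
Read '0': M→{K, P, R}, N→{L, M, P, T}, R→{N, R, T}, T→{L, T}; now {K, L, M, N, P, R, T}.
Read '0': K→{M, R}, L→∅, M→{K, P, R}, N→{L, M, P, T}, P→∅, R→{N, R, T}, T→{L, T}; now {K, L, M, N, P, R, T}.
Read '1': K→∅, L→{K, N, T}, M→{N, R, S, T}, N→{L, P}, P→{K}, R→{M, R, T}, T→{P, S}; now {K, L, M, N, P, R, S, T}.
Read '1': K→∅, L→{K, N, T}, M→{N, R, S, T}, N→{L, P}, P→{K}, R→{M, R, T}, S→{N, R}, T→{P, S}; now {K, L, M, N, P, R, S, T}.
Read '0': K→{M, R}, L→∅, M→{K, P, R}, N→{L, M, P, T}, P→∅, R→{N, R, T}, S→∅, T→{L, T}; now {K, L, M, N, P, R, T}.
Read '1': K→∅, L→{K, N, T}, M→{N, R, S, T}, N→{L, P}, P→{K}, R→{M, R, T}, T→{P, S}; now {K, L, M, N, P, R, S, T}.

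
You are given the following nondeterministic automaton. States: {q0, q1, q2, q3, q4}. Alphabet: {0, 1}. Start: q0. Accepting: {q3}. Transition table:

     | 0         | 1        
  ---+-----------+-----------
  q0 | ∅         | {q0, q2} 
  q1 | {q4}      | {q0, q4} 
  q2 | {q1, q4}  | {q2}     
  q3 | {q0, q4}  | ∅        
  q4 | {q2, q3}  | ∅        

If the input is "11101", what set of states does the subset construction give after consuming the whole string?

{q0, q4}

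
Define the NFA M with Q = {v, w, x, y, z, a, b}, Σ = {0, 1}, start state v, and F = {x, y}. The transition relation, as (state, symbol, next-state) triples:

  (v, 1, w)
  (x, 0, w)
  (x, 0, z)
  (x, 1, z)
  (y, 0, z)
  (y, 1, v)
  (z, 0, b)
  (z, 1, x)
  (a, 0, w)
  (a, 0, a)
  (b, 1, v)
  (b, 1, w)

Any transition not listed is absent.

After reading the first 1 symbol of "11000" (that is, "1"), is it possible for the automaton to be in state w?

Yes

Start in {v}.
Read '1': v→{w}; now {w}.
State w is in {w}.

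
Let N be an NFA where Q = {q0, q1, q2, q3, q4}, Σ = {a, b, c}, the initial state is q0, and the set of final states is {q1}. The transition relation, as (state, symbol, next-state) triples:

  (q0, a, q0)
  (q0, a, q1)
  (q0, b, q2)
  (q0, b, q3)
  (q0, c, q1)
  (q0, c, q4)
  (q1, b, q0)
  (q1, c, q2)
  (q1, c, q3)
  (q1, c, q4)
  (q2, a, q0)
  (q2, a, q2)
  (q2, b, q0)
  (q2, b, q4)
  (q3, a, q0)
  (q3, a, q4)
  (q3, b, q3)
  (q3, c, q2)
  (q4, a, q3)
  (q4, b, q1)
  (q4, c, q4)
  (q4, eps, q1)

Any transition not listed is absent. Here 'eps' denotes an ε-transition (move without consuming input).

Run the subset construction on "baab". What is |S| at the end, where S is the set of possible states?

Start in {q0}.
Read 'b': {q0} → {q2, q3}.
Read 'a': {q2, q3} → {q0, q1, q2, q4}.
Read 'a': {q0, q1, q2, q4} → {q0, q1, q2, q3}.
Read 'b': {q0, q1, q2, q3} → {q0, q1, q2, q3, q4}.
That set has 5 states.

5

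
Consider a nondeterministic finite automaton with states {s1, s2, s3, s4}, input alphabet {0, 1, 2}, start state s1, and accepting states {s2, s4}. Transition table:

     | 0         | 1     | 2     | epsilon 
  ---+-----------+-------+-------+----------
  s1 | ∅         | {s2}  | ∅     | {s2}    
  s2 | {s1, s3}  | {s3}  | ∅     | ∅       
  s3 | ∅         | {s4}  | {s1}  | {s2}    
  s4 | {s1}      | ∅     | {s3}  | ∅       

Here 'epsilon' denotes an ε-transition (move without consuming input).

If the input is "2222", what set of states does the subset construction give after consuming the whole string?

Start: ε-closure({s1}) = {s1, s2}.
Read '2': {s1, s2} → ∅.
The set is empty and remains empty for the remaining 3 symbols.

∅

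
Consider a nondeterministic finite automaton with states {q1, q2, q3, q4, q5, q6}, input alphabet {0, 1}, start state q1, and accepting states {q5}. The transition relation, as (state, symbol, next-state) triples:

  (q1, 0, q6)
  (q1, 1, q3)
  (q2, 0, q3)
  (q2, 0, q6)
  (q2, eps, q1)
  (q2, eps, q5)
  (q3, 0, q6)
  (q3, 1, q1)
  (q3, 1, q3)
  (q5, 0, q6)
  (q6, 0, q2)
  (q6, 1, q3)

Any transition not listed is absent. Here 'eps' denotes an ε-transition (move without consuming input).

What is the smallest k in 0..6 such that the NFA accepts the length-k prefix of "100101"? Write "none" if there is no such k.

Start in {q1}.
Read '1': q1→{q3}; now {q3}.
Read '0': q3→{q6}; now {q6}.
Read '0': q6→{q2}; union {q2}; ε-closure = {q1, q2, q5}.
None of the earlier sets intersect F, but {q1, q2, q5} does.

3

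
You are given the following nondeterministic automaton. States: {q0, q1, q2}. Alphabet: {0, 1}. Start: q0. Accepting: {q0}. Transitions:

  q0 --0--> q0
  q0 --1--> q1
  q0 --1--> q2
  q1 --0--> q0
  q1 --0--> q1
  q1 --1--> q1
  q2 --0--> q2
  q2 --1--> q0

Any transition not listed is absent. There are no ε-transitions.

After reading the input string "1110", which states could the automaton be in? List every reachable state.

Start in {q0}.
Read '1': q0→{q1, q2}; now {q1, q2}.
Read '1': q1→{q1}, q2→{q0}; now {q0, q1}.
Read '1': q0→{q1, q2}, q1→{q1}; now {q1, q2}.
Read '0': q1→{q0, q1}, q2→{q2}; now {q0, q1, q2}.

{q0, q1, q2}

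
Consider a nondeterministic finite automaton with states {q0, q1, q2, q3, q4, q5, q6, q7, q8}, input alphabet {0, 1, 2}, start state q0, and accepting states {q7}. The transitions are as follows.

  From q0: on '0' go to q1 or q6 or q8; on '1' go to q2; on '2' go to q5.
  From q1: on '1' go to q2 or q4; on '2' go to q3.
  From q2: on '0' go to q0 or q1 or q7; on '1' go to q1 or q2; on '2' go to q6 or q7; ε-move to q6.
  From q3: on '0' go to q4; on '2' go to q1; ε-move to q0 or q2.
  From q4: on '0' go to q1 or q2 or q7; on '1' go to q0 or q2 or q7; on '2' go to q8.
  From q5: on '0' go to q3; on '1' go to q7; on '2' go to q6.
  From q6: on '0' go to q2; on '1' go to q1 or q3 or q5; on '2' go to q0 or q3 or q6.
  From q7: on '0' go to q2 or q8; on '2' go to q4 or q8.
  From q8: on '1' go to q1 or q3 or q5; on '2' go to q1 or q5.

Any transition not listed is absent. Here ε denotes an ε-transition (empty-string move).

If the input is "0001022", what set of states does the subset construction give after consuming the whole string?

Start in {q0}.
Read '0': q0→{q1, q6, q8}; now {q1, q6, q8}.
Read '0': q1→∅, q6→{q2}, q8→∅; union {q2}; ε-closure = {q2, q6}.
Read '0': q2→{q0, q1, q7}, q6→{q2}; union {q0, q1, q2, q7}; ε-closure = {q0, q1, q2, q6, q7}.
Read '1': q0→{q2}, q1→{q2, q4}, q2→{q1, q2}, q6→{q1, q3, q5}, q7→∅; union {q1, q2, q3, q4, q5}; ε-closure = {q0, q1, q2, q3, q4, q5, q6}.
Read '0': q0→{q1, q6, q8}, q1→∅, q2→{q0, q1, q7}, q3→{q4}, q4→{q1, q2, q7}, q5→{q3}, q6→{q2}; now {q0, q1, q2, q3, q4, q6, q7, q8}.
Read '2': q0→{q5}, q1→{q3}, q2→{q6, q7}, q3→{q1}, q4→{q8}, q6→{q0, q3, q6}, q7→{q4, q8}, q8→{q1, q5}; union {q0, q1, q3, q4, q5, q6, q7, q8}; ε-closure = {q0, q1, q2, q3, q4, q5, q6, q7, q8}.
Read '2': q0→{q5}, q1→{q3}, q2→{q6, q7}, q3→{q1}, q4→{q8}, q5→{q6}, q6→{q0, q3, q6}, q7→{q4, q8}, q8→{q1, q5}; union {q0, q1, q3, q4, q5, q6, q7, q8}; ε-closure = {q0, q1, q2, q3, q4, q5, q6, q7, q8}.

{q0, q1, q2, q3, q4, q5, q6, q7, q8}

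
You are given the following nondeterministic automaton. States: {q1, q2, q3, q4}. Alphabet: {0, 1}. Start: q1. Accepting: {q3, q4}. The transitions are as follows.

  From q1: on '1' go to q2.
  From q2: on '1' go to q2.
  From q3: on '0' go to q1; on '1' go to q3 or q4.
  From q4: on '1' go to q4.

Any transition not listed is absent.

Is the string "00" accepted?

Start in {q1}.
Read '0': {q1} → ∅.
The set is empty and remains empty for the remaining 1 symbol.
The final set ∅ contains no accepting state.

No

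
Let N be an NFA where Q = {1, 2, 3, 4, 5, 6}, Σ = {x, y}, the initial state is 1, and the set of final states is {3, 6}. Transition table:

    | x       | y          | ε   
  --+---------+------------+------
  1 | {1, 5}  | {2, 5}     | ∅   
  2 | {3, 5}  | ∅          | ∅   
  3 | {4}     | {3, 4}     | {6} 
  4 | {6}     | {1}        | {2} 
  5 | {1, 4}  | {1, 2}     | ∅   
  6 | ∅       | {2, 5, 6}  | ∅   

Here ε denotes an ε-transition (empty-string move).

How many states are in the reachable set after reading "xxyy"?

3

Start in {1}.
Read 'x': {1} → {1, 5}.
Read 'x': {1, 5} → {1, 2, 4, 5}.
Read 'y': {1, 2, 4, 5} → {1, 2, 5}.
Read 'y': {1, 2, 5} → {1, 2, 5}.
That set has 3 states.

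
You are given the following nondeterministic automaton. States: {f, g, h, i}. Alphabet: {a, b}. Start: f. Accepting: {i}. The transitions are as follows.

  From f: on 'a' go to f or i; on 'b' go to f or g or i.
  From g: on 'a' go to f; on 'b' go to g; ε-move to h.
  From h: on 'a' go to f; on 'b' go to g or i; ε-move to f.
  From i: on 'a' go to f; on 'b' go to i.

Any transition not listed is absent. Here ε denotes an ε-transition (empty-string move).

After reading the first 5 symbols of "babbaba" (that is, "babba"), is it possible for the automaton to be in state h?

No

Start in {f}.
Read 'b': {f} → {f, g, h, i}.
Read 'a': {f, g, h, i} → {f, i}.
Read 'b': {f, i} → {f, g, h, i}.
Read 'b': {f, g, h, i} → {f, g, h, i}.
Read 'a': {f, g, h, i} → {f, i}.
State h is not in {f, i}.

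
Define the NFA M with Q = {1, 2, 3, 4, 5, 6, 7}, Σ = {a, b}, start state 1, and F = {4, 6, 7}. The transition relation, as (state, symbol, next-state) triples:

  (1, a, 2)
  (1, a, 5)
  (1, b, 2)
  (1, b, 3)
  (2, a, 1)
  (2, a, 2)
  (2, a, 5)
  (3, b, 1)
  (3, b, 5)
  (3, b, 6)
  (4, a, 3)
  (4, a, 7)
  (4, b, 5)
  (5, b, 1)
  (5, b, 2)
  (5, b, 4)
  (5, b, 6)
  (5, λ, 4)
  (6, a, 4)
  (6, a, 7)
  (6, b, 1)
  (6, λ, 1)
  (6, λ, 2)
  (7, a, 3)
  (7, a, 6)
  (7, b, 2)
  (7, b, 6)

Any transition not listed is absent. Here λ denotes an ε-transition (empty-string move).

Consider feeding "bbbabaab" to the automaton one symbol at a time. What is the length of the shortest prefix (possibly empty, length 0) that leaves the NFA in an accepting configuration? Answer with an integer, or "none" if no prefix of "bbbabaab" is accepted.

Start in {1}.
Read 'b': 1→{2, 3}; now {2, 3}.
Read 'b': 2→∅, 3→{1, 5, 6}; union {1, 5, 6}; ε-closure = {1, 2, 4, 5, 6}.
None of the earlier sets intersect F, but {1, 2, 4, 5, 6} does.

2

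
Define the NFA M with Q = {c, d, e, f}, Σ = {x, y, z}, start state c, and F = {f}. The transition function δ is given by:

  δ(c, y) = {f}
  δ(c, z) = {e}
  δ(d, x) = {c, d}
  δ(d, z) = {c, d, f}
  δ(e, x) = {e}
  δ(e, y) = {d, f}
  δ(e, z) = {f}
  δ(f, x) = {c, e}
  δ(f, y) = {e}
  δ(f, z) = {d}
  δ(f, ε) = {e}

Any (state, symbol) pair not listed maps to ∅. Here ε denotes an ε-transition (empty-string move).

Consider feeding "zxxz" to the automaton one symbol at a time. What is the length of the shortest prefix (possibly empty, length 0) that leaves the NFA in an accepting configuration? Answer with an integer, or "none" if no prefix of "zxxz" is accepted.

4

Start in {c}.
Read 'z': {c} → {e}.
Read 'x': {e} → {e}.
Read 'x': {e} → {e}.
Read 'z': {e} → {e, f}.
None of the earlier sets intersect F, but {e, f} does.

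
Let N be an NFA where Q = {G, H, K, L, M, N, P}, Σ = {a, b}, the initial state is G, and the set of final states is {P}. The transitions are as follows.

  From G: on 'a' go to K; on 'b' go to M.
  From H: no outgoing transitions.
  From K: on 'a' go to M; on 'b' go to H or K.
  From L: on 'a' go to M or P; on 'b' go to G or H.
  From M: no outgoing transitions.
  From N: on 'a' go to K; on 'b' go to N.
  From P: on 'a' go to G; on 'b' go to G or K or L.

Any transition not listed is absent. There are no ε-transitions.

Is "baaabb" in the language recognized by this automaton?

No

Start in {G}.
Read 'b': G→{M}; now {M}.
Read 'a': M→∅; now ∅.
The set is empty and remains empty for the remaining 4 symbols.
The final set ∅ contains no accepting state.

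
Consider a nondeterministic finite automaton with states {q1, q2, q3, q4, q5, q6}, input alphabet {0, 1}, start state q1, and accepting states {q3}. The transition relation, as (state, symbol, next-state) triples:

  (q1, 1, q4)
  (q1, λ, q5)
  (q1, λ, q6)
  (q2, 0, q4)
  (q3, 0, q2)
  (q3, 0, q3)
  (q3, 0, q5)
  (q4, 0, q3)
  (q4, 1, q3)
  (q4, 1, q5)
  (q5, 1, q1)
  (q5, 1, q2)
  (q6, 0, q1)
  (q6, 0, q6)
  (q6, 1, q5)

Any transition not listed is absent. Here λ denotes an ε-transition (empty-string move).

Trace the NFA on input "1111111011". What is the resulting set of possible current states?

Start: ε-closure({q1}) = {q1, q5, q6}.
Read '1': {q1, q5, q6} → {q1, q2, q4, q5, q6}.
Read '1': {q1, q2, q4, q5, q6} → {q1, q2, q3, q4, q5, q6}.
Read '1': {q1, q2, q3, q4, q5, q6} → {q1, q2, q3, q4, q5, q6}.
Read '1': {q1, q2, q3, q4, q5, q6} → {q1, q2, q3, q4, q5, q6}.
Read '1': {q1, q2, q3, q4, q5, q6} → {q1, q2, q3, q4, q5, q6}.
Read '1': {q1, q2, q3, q4, q5, q6} → {q1, q2, q3, q4, q5, q6}.
Read '1': {q1, q2, q3, q4, q5, q6} → {q1, q2, q3, q4, q5, q6}.
Read '0': {q1, q2, q3, q4, q5, q6} → {q1, q2, q3, q4, q5, q6}.
Read '1': {q1, q2, q3, q4, q5, q6} → {q1, q2, q3, q4, q5, q6}.
Read '1': {q1, q2, q3, q4, q5, q6} → {q1, q2, q3, q4, q5, q6}.

{q1, q2, q3, q4, q5, q6}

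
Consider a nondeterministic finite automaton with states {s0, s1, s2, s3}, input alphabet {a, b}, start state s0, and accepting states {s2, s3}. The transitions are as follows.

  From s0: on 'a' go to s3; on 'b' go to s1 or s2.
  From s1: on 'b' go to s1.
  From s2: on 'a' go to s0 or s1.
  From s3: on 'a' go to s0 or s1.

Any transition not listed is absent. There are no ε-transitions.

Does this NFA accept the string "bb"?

No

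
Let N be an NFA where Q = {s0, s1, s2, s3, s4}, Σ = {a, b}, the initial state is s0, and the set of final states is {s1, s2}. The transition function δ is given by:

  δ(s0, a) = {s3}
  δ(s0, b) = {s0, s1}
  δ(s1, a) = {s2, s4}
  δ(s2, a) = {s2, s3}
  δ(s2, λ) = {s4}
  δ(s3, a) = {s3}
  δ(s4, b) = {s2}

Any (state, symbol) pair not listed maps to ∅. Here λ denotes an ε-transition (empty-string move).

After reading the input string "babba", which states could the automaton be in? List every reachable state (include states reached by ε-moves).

Start in {s0}.
Read 'b': {s0} → {s0, s1}.
Read 'a': {s0, s1} → {s2, s3, s4}.
Read 'b': {s2, s3, s4} → {s2, s4}.
Read 'b': {s2, s4} → {s2, s4}.
Read 'a': {s2, s4} → {s2, s3, s4}.

{s2, s3, s4}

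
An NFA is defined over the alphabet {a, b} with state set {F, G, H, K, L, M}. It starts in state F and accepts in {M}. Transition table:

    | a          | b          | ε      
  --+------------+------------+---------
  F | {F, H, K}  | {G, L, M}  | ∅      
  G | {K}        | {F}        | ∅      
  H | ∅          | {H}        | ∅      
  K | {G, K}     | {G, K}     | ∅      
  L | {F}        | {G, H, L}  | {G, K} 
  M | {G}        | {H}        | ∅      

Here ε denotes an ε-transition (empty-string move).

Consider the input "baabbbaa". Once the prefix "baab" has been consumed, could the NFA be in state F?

Yes

Start in {F}.
Read 'b': F→{G, L, M}; union {G, L, M}; ε-closure = {G, K, L, M}.
Read 'a': G→{K}, K→{G, K}, L→{F}, M→{G}; now {F, G, K}.
Read 'a': F→{F, H, K}, G→{K}, K→{G, K}; now {F, G, H, K}.
Read 'b': F→{G, L, M}, G→{F}, H→{H}, K→{G, K}; now {F, G, H, K, L, M}.
State F is in {F, G, H, K, L, M}.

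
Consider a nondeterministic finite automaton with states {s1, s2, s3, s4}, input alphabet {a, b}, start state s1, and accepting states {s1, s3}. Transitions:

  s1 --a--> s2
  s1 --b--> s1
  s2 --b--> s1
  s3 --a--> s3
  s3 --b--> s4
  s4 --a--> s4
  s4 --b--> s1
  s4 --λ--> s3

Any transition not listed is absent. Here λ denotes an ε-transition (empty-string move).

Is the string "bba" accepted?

Start in {s1}.
Read 'b': s1→{s1}; now {s1}.
Read 'b': s1→{s1}; now {s1}.
Read 'a': s1→{s2}; now {s2}.
The final set {s2} contains no accepting state.

No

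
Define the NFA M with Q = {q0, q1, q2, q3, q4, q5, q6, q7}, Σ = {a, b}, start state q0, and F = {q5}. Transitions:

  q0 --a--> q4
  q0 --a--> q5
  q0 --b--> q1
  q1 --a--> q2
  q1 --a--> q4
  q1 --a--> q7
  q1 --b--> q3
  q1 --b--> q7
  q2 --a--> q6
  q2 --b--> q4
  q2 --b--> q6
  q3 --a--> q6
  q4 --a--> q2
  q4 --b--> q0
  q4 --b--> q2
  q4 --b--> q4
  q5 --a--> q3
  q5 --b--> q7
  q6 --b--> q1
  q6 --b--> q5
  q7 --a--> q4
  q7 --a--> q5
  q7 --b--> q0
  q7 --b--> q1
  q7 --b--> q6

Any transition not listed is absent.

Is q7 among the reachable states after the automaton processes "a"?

No

Start in {q0}.
Read 'a': q0→{q4, q5}; now {q4, q5}.
State q7 is not in {q4, q5}.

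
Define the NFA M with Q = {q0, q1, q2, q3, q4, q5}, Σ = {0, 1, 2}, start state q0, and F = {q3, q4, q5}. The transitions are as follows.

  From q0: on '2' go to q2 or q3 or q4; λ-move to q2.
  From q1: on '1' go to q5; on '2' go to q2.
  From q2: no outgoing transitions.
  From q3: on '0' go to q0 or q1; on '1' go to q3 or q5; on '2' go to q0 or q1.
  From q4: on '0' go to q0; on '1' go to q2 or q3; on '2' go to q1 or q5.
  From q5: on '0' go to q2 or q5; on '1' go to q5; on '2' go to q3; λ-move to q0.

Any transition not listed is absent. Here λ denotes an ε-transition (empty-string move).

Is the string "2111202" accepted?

Start: ε-closure({q0}) = {q0, q2}.
Read '2': q0→{q2, q3, q4}, q2→∅; now {q2, q3, q4}.
Read '1': q2→∅, q3→{q3, q5}, q4→{q2, q3}; union {q2, q3, q5}; ε-closure = {q0, q2, q3, q5}.
Read '1': q0→∅, q2→∅, q3→{q3, q5}, q5→{q5}; union {q3, q5}; ε-closure = {q0, q2, q3, q5}.
Read '1': q0→∅, q2→∅, q3→{q3, q5}, q5→{q5}; union {q3, q5}; ε-closure = {q0, q2, q3, q5}.
Read '2': q0→{q2, q3, q4}, q2→∅, q3→{q0, q1}, q5→{q3}; now {q0, q1, q2, q3, q4}.
Read '0': q0→∅, q1→∅, q2→∅, q3→{q0, q1}, q4→{q0}; union {q0, q1}; ε-closure = {q0, q1, q2}.
Read '2': q0→{q2, q3, q4}, q1→{q2}, q2→∅; now {q2, q3, q4}.
The final set {q2, q3, q4} contains the accepting states q3, q4.

Yes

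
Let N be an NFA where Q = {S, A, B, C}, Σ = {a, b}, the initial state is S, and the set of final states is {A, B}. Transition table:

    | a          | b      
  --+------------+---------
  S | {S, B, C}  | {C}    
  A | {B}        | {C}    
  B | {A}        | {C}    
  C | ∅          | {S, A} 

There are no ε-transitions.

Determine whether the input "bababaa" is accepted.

Start in {S}.
Read 'b': S→{C}; now {C}.
Read 'a': C→∅; now ∅.
The set is empty and remains empty for the remaining 5 symbols.
The final set ∅ contains no accepting state.

No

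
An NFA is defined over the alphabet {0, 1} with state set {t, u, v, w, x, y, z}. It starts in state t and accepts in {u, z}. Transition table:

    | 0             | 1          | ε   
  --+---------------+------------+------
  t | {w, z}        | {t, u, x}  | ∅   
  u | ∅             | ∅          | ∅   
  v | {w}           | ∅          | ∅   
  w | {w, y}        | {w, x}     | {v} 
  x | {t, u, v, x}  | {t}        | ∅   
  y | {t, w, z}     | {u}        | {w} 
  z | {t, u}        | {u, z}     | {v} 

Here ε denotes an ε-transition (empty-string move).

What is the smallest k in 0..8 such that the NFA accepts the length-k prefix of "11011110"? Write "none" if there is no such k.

Start in {t}.
Read '1': {t} → {t, u, x}.
None of the earlier sets intersect F, but {t, u, x} does.

1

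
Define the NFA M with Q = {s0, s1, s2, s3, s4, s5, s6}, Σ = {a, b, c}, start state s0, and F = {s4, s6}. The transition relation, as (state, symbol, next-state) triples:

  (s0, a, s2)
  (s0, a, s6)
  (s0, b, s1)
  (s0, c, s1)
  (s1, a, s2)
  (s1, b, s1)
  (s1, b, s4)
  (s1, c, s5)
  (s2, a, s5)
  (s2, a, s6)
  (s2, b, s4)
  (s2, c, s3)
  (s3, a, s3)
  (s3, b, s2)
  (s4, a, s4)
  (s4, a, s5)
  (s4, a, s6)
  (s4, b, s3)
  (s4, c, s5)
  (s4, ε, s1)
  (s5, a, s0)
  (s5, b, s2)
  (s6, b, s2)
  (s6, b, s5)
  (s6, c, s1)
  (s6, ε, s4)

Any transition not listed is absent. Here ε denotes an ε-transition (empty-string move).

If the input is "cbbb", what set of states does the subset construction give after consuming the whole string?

Start in {s0}.
Read 'c': s0→{s1}; now {s1}.
Read 'b': s1→{s1, s4}; now {s1, s4}.
Read 'b': s1→{s1, s4}, s4→{s3}; now {s1, s3, s4}.
Read 'b': s1→{s1, s4}, s3→{s2}, s4→{s3}; now {s1, s2, s3, s4}.

{s1, s2, s3, s4}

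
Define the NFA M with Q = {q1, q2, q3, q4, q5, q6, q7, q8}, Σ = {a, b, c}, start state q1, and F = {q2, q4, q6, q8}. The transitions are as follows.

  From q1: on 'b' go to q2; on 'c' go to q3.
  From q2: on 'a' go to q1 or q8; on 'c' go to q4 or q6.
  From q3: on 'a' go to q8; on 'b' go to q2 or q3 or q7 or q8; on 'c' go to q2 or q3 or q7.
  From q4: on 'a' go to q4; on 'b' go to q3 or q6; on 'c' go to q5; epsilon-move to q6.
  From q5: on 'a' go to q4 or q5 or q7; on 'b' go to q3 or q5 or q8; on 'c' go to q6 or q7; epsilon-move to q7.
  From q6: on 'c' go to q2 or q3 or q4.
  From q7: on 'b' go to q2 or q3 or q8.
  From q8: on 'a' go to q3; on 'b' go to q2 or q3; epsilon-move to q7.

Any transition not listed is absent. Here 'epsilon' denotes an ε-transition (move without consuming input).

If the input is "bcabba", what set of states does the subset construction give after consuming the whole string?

{q1, q3, q7, q8}

Start in {q1}.
Read 'b': q1→{q2}; now {q2}.
Read 'c': q2→{q4, q6}; now {q4, q6}.
Read 'a': q4→{q4}, q6→∅; union {q4}; ε-closure = {q4, q6}.
Read 'b': q4→{q3, q6}, q6→∅; now {q3, q6}.
Read 'b': q3→{q2, q3, q7, q8}, q6→∅; now {q2, q3, q7, q8}.
Read 'a': q2→{q1, q8}, q3→{q8}, q7→∅, q8→{q3}; union {q1, q3, q8}; ε-closure = {q1, q3, q7, q8}.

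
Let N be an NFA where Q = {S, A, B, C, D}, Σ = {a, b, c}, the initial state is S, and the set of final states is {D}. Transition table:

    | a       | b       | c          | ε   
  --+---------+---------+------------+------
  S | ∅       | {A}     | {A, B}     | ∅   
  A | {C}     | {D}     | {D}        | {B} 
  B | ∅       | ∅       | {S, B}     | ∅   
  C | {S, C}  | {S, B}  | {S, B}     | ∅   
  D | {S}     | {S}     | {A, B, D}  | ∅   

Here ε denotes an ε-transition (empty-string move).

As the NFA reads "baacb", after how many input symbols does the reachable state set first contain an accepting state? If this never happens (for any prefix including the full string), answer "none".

Start in {S}.
Read 'b': S→{A}; union {A}; ε-closure = {A, B}.
Read 'a': A→{C}, B→∅; now {C}.
Read 'a': C→{S, C}; now {S, C}.
Read 'c': S→{A, B}, C→{S, B}; now {S, A, B}.
Read 'b': S→{A}, A→{D}, B→∅; union {A, D}; ε-closure = {A, B, D}.
None of the earlier sets intersect F, but {A, B, D} does.

5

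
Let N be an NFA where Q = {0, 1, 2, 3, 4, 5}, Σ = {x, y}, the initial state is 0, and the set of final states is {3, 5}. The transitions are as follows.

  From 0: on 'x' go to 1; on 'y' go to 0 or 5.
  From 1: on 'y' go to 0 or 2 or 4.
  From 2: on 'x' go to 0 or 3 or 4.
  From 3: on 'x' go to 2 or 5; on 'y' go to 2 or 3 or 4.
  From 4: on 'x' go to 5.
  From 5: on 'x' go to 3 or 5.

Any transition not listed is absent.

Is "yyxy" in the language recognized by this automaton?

Yes

Start in {0}.
Read 'y': 0→{0, 5}; now {0, 5}.
Read 'y': 0→{0, 5}, 5→∅; now {0, 5}.
Read 'x': 0→{1}, 5→{3, 5}; now {1, 3, 5}.
Read 'y': 1→{0, 2, 4}, 3→{2, 3, 4}, 5→∅; now {0, 2, 3, 4}.
The final set {0, 2, 3, 4} contains the accepting state 3.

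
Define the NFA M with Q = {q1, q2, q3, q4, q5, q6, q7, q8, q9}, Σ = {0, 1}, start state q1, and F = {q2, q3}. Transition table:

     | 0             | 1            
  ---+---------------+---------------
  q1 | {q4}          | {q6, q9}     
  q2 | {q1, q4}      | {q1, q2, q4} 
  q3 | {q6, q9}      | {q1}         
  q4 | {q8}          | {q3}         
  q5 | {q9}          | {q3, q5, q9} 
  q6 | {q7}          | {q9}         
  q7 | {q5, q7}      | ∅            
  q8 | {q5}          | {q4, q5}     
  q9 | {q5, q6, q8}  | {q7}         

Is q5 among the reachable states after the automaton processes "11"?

Start in {q1}.
Read '1': {q1} → {q6, q9}.
Read '1': {q6, q9} → {q7, q9}.
State q5 is not in {q7, q9}.

No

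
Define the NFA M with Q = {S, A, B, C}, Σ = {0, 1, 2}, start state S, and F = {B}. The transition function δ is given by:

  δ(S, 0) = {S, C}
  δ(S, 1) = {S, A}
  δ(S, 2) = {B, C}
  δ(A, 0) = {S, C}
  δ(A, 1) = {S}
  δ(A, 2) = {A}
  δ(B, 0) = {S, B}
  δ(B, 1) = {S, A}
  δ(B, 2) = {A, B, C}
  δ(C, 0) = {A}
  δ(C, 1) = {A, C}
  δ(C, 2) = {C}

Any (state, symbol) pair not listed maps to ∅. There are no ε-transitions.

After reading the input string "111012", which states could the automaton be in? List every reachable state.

{A, B, C}

Start in {S}.
Read '1': {S} → {S, A}.
Read '1': {S, A} → {S, A}.
Read '1': {S, A} → {S, A}.
Read '0': {S, A} → {S, C}.
Read '1': {S, C} → {S, A, C}.
Read '2': {S, A, C} → {A, B, C}.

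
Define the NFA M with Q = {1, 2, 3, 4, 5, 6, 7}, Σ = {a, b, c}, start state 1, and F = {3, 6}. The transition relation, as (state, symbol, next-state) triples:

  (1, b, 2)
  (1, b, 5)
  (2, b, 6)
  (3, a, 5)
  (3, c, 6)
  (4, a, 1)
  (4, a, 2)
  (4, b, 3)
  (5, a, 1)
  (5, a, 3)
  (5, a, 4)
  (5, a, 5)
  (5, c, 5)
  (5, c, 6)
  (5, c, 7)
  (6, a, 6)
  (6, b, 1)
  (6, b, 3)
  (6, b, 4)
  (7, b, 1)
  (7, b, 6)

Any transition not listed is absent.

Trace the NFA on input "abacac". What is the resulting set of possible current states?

∅

Start in {1}.
Read 'a': {1} → ∅.
The set is empty and remains empty for the remaining 5 symbols.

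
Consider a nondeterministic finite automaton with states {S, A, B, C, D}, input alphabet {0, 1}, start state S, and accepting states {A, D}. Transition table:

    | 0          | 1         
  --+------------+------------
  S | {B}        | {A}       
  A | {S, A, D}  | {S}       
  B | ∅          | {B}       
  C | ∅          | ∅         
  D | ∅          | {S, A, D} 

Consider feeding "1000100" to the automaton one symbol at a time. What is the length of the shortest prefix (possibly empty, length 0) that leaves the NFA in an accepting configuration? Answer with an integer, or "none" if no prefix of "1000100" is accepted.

Start in {S}.
Read '1': {S} → {A}.
None of the earlier sets intersect F, but {A} does.

1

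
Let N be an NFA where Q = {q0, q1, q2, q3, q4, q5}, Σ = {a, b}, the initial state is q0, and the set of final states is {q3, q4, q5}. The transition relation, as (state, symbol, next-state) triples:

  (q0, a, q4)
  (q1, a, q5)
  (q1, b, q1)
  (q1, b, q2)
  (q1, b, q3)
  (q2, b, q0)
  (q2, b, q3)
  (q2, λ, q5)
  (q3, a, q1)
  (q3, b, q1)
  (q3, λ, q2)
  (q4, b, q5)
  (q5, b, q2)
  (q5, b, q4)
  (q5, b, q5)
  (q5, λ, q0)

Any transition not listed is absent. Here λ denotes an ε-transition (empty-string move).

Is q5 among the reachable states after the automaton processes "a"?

Start in {q0}.
Read 'a': {q0} → {q4}.
State q5 is not in {q4}.

No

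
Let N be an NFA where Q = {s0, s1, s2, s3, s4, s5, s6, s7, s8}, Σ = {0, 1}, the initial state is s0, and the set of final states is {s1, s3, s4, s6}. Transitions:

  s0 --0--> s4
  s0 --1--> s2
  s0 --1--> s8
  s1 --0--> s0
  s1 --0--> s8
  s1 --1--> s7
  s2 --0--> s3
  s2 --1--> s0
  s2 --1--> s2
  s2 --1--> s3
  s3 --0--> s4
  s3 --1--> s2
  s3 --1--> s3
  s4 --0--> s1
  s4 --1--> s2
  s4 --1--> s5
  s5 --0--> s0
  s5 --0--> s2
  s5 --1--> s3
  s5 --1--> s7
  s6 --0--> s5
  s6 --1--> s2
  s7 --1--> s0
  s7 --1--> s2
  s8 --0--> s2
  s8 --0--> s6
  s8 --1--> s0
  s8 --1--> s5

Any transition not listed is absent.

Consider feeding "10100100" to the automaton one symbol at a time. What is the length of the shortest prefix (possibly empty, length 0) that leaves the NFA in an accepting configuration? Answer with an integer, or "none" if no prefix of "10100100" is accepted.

Start in {s0}.
Read '1': {s0} → {s2, s8}.
Read '0': {s2, s8} → {s2, s3, s6}.
None of the earlier sets intersect F, but {s2, s3, s6} does.

2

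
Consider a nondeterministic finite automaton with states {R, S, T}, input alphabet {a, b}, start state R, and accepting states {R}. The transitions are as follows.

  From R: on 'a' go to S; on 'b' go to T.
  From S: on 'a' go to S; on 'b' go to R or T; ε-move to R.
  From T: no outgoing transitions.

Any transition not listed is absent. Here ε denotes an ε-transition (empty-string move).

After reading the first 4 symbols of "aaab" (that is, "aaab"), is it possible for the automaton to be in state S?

No

Start in {R}.
Read 'a': {R} → {R, S}.
Read 'a': {R, S} → {R, S}.
Read 'a': {R, S} → {R, S}.
Read 'b': {R, S} → {R, T}.
State S is not in {R, T}.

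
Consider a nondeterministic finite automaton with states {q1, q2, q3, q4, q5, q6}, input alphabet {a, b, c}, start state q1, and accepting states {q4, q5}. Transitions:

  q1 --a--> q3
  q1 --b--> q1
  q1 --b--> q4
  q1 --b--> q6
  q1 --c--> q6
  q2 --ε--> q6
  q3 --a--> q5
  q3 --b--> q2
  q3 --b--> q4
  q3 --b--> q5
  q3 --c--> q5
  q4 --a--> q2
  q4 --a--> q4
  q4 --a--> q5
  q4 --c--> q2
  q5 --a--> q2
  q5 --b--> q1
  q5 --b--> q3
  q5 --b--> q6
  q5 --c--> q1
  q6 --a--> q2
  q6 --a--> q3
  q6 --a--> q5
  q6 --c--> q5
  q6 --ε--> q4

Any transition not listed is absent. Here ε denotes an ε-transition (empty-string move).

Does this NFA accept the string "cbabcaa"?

Start in {q1}.
Read 'c': {q1} → {q4, q6}.
Read 'b': {q4, q6} → ∅.
The set is empty and remains empty for the remaining 5 symbols.
The final set ∅ contains no accepting state.

No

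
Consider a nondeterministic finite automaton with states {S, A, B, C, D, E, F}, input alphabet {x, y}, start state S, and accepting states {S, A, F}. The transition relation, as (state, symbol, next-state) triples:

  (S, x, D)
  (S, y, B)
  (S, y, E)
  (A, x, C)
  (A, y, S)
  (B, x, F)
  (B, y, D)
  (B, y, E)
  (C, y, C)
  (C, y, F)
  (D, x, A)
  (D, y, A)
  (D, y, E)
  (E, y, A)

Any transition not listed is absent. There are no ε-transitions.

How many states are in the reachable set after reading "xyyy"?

Start in {S}.
Read 'x': S→{D}; now {D}.
Read 'y': D→{A, E}; now {A, E}.
Read 'y': A→{S}, E→{A}; now {S, A}.
Read 'y': S→{B, E}, A→{S}; now {S, B, E}.
That set has 3 states.

3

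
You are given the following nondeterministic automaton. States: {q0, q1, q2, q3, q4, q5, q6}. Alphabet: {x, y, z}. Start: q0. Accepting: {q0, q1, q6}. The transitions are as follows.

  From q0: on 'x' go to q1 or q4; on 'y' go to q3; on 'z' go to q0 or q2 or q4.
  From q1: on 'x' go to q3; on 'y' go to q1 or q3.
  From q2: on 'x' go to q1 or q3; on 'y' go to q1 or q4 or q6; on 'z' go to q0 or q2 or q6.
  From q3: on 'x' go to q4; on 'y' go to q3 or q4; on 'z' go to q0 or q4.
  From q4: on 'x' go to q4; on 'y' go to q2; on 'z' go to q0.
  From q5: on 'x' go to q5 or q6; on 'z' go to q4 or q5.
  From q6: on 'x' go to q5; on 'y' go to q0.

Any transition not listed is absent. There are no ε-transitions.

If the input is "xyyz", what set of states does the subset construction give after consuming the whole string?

Start in {q0}.
Read 'x': q0→{q1, q4}; now {q1, q4}.
Read 'y': q1→{q1, q3}, q4→{q2}; now {q1, q2, q3}.
Read 'y': q1→{q1, q3}, q2→{q1, q4, q6}, q3→{q3, q4}; now {q1, q3, q4, q6}.
Read 'z': q1→∅, q3→{q0, q4}, q4→{q0}, q6→∅; now {q0, q4}.

{q0, q4}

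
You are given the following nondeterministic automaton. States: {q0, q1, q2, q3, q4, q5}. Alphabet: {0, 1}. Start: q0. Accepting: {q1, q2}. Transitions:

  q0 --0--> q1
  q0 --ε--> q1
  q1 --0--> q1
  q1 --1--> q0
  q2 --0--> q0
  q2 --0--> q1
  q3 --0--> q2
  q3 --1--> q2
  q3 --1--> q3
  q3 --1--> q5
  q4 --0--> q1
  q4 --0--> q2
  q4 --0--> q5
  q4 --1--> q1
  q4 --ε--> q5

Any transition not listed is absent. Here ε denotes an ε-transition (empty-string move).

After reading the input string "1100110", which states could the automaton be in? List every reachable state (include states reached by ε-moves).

{q1}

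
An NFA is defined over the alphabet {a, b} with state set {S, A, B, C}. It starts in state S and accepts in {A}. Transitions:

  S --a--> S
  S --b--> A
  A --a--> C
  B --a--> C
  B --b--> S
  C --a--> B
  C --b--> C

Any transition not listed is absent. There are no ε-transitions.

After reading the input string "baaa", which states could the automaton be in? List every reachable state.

Start in {S}.
Read 'b': S→{A}; now {A}.
Read 'a': A→{C}; now {C}.
Read 'a': C→{B}; now {B}.
Read 'a': B→{C}; now {C}.

{C}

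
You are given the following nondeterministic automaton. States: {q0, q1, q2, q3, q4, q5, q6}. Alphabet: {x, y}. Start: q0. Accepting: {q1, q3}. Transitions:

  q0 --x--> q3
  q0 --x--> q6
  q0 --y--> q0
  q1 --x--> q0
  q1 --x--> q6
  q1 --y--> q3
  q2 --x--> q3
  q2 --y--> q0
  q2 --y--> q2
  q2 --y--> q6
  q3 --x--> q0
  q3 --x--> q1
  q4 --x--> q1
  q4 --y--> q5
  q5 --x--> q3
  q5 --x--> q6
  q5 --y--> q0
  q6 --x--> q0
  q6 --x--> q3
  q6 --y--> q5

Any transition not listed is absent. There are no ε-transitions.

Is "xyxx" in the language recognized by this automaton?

Yes

Start in {q0}.
Read 'x': {q0} → {q3, q6}.
Read 'y': {q3, q6} → {q5}.
Read 'x': {q5} → {q3, q6}.
Read 'x': {q3, q6} → {q0, q1, q3}.
The final set {q0, q1, q3} contains the accepting states q1, q3.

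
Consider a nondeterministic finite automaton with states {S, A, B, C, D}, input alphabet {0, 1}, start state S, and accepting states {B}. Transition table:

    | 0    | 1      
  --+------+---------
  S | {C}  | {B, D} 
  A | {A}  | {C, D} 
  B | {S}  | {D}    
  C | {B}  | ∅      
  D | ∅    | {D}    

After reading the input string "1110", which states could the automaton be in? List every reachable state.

Start in {S}.
Read '1': {S} → {B, D}.
Read '1': {B, D} → {D}.
Read '1': {D} → {D}.
Read '0': {D} → ∅.

∅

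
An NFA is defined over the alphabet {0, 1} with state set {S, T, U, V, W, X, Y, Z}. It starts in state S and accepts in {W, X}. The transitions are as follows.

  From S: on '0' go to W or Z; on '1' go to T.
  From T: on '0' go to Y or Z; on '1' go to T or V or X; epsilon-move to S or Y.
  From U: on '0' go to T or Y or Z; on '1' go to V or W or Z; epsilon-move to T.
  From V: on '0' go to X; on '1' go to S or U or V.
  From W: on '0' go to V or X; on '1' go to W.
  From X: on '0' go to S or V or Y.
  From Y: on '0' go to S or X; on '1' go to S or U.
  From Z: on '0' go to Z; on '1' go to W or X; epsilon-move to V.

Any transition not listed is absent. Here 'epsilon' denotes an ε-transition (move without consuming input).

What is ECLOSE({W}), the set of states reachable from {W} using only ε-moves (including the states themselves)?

{W}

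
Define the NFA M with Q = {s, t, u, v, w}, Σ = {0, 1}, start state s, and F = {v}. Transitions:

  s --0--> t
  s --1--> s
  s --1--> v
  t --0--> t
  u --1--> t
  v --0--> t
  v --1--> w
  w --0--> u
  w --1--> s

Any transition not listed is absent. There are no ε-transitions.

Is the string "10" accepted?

Start in {s}.
Read '1': s→{s, v}; now {s, v}.
Read '0': s→{t}, v→{t}; now {t}.
The final set {t} contains no accepting state.

No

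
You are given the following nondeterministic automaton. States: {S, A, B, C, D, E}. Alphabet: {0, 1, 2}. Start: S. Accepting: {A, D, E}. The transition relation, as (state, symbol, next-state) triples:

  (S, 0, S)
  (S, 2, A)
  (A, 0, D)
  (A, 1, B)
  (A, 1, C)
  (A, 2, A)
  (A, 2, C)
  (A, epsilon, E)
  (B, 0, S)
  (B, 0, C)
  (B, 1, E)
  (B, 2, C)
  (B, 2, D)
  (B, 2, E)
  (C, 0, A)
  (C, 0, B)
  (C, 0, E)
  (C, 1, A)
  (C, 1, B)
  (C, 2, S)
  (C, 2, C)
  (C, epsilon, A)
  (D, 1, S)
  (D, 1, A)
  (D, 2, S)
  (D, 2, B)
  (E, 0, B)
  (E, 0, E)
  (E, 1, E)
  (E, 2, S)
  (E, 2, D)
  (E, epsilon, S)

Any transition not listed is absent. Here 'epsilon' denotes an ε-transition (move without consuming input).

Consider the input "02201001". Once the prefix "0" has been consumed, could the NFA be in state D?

Start in {S}.
Read '0': {S} → {S}.
State D is not in {S}.

No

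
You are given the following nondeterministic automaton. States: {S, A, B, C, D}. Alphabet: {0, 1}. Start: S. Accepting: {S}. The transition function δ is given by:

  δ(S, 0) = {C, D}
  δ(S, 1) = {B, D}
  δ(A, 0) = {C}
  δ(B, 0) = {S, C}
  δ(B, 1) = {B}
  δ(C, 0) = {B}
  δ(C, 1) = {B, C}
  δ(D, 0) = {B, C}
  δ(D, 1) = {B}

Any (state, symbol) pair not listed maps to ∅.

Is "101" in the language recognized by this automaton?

No

Start in {S}.
Read '1': S→{B, D}; now {B, D}.
Read '0': B→{S, C}, D→{B, C}; now {S, B, C}.
Read '1': S→{B, D}, B→{B}, C→{B, C}; now {B, C, D}.
The final set {B, C, D} contains no accepting state.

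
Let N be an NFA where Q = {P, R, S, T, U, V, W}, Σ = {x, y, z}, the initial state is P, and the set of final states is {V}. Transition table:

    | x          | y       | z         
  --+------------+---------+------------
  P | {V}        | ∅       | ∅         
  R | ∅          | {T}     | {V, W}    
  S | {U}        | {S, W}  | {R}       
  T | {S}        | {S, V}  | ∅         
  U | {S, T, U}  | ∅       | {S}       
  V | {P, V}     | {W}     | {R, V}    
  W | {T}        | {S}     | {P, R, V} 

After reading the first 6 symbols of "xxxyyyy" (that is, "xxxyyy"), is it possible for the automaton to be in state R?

No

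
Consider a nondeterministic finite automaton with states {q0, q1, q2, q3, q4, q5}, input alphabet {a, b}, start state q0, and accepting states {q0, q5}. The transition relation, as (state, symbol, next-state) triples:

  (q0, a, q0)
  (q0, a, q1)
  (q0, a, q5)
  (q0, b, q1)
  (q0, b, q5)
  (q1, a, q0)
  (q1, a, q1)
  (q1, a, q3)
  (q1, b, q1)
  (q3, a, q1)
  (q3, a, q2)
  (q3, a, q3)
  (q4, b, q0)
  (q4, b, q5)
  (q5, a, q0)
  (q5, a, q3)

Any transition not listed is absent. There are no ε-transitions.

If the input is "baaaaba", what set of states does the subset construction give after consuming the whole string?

{q0, q1, q3}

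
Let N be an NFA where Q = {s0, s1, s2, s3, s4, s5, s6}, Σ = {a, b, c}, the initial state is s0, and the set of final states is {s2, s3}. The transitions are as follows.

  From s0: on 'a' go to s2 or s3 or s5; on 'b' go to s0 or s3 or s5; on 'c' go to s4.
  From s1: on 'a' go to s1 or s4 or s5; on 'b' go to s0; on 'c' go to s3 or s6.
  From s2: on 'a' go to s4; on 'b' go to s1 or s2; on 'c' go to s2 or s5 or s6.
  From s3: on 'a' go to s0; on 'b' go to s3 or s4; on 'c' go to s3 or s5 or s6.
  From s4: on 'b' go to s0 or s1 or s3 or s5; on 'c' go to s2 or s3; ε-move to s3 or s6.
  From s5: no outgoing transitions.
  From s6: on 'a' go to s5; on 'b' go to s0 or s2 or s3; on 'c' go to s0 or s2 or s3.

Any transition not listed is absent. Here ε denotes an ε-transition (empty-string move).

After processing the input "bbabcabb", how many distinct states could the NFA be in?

Start in {s0}.
Read 'b': s0→{s0, s3, s5}; now {s0, s3, s5}.
Read 'b': s0→{s0, s3, s5}, s3→{s3, s4}, s5→∅; union {s0, s3, s4, s5}; ε-closure = {s0, s3, s4, s5, s6}.
Read 'a': s0→{s2, s3, s5}, s3→{s0}, s4→∅, s5→∅, s6→{s5}; now {s0, s2, s3, s5}.
Read 'b': s0→{s0, s3, s5}, s2→{s1, s2}, s3→{s3, s4}, s5→∅; union {s0, s1, s2, s3, s4, s5}; ε-closure = {s0, s1, s2, s3, s4, s5, s6}.
Read 'c': s0→{s4}, s1→{s3, s6}, s2→{s2, s5, s6}, s3→{s3, s5, s6}, s4→{s2, s3}, s5→∅, s6→{s0, s2, s3}; now {s0, s2, s3, s4, s5, s6}.
Read 'a': s0→{s2, s3, s5}, s2→{s4}, s3→{s0}, s4→∅, s5→∅, s6→{s5}; union {s0, s2, s3, s4, s5}; ε-closure = {s0, s2, s3, s4, s5, s6}.
Read 'b': s0→{s0, s3, s5}, s2→{s1, s2}, s3→{s3, s4}, s4→{s0, s1, s3, s5}, s5→∅, s6→{s0, s2, s3}; union {s0, s1, s2, s3, s4, s5}; ε-closure = {s0, s1, s2, s3, s4, s5, s6}.
Read 'b': s0→{s0, s3, s5}, s1→{s0}, s2→{s1, s2}, s3→{s3, s4}, s4→{s0, s1, s3, s5}, s5→∅, s6→{s0, s2, s3}; union {s0, s1, s2, s3, s4, s5}; ε-closure = {s0, s1, s2, s3, s4, s5, s6}.
That set has 7 states.

7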